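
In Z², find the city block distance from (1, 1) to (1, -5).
6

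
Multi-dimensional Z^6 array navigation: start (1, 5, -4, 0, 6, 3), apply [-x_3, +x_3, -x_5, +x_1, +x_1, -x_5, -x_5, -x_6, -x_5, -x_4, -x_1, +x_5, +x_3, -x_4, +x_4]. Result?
(2, 5, -3, -1, 3, 2)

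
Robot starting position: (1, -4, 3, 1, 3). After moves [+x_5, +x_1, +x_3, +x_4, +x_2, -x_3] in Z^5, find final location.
(2, -3, 3, 2, 4)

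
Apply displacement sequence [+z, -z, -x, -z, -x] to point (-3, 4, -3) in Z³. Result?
(-5, 4, -4)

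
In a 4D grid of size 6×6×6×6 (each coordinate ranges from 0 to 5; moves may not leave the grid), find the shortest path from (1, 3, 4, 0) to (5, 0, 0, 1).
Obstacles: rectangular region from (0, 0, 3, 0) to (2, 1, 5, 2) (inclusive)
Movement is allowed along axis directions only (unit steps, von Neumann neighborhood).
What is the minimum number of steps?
12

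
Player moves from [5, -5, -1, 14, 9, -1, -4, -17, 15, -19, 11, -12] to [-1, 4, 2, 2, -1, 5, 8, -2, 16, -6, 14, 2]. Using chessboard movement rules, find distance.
15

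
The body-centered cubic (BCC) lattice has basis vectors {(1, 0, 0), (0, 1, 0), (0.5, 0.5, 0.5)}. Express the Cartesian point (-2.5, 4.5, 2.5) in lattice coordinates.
-5b₁ + 2b₂ + 5b₃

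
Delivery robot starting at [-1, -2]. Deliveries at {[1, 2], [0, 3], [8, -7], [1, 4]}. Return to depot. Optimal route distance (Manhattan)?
40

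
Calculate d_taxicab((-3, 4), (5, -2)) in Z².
14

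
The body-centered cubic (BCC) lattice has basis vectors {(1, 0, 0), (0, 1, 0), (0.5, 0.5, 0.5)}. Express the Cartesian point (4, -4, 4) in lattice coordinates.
-8b₂ + 8b₃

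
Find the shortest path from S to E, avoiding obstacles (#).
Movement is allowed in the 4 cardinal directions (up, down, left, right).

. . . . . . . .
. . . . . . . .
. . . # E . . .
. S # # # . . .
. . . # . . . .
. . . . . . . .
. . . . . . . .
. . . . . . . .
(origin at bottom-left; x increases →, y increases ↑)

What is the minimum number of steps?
6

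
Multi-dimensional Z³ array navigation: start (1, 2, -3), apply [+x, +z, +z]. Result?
(2, 2, -1)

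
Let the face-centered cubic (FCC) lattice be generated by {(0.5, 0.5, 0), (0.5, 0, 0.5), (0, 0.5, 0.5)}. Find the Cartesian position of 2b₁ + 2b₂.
(2, 1, 1)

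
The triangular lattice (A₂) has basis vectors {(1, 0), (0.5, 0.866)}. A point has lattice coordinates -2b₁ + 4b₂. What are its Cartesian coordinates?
(0, 3.464)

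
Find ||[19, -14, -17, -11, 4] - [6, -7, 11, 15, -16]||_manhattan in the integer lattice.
94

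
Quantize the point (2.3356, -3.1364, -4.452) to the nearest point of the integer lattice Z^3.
(2, -3, -4)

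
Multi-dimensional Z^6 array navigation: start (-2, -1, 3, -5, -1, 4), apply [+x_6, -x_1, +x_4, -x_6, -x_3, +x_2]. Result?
(-3, 0, 2, -4, -1, 4)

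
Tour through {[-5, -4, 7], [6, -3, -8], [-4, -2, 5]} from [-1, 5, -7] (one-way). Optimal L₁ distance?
45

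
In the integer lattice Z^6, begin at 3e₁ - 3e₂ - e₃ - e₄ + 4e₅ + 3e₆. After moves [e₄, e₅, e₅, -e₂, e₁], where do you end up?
(4, -4, -1, 0, 6, 3)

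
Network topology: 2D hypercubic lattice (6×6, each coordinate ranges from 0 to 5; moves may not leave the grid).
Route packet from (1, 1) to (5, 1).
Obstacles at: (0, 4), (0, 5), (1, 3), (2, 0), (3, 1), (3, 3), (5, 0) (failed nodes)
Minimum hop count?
6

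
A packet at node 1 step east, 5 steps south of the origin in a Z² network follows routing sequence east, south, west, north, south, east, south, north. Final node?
(2, -6)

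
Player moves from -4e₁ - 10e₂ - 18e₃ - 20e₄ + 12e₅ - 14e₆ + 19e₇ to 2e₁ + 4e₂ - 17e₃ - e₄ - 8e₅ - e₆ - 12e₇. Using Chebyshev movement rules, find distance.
31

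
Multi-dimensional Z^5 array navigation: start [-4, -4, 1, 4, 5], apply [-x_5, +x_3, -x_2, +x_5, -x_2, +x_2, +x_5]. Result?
(-4, -5, 2, 4, 6)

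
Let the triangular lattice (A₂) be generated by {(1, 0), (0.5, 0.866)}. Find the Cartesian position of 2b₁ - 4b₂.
(0, -3.464)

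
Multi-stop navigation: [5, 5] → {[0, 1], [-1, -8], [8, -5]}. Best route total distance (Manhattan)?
31
(one optimal route: (5, 5) → (0, 1) → (-1, -8) → (8, -5))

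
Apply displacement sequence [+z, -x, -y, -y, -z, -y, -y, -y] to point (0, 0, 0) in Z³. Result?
(-1, -5, 0)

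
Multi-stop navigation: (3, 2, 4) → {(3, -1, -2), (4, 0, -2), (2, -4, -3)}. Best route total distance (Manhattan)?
16
(one optimal route: (3, 2, 4) → (4, 0, -2) → (3, -1, -2) → (2, -4, -3))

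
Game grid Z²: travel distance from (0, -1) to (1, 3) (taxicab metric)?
5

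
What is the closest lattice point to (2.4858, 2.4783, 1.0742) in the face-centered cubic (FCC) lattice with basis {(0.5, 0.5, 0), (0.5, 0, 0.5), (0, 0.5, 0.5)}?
(2.5, 2.5, 1)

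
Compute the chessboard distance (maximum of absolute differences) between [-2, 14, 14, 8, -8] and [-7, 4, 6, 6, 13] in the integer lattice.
21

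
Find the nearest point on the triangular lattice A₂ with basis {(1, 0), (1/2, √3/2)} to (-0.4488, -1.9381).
(0, -1.732)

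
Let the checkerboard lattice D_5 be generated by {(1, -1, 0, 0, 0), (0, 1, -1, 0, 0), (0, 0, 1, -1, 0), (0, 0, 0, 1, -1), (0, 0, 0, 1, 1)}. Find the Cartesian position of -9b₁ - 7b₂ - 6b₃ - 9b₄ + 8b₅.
(-9, 2, 1, 5, 17)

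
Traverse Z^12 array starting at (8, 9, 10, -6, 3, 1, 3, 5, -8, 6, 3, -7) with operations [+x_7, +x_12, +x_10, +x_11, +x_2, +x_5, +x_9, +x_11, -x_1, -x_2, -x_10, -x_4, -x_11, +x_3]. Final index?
(7, 9, 11, -7, 4, 1, 4, 5, -7, 6, 4, -6)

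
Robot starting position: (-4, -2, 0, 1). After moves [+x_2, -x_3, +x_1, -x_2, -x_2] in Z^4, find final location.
(-3, -3, -1, 1)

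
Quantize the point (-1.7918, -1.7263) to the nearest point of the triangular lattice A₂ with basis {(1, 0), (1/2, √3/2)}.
(-2, -1.732)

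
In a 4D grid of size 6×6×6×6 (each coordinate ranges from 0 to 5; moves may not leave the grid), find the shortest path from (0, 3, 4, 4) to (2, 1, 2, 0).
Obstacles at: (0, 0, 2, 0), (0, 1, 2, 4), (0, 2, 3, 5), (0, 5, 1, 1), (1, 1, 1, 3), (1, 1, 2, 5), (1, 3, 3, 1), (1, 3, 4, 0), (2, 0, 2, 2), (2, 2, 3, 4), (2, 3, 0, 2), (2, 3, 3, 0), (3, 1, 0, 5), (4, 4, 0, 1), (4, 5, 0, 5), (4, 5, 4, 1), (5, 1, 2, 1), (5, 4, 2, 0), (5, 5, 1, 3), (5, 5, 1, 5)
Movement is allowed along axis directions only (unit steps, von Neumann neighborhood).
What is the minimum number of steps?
10
(one shortest path: (0, 3, 4, 4) → (1, 3, 4, 4) → (2, 3, 4, 4) → (2, 2, 4, 4) → (2, 1, 4, 4) → (2, 1, 3, 4) → (2, 1, 2, 4) → (2, 1, 2, 3) → (2, 1, 2, 2) → (2, 1, 2, 1) → (2, 1, 2, 0))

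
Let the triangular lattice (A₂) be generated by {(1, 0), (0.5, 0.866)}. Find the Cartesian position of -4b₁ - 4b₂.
(-6, -3.464)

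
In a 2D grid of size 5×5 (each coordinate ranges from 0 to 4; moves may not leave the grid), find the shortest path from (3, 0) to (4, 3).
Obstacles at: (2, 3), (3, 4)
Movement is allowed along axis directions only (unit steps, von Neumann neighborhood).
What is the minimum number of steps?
4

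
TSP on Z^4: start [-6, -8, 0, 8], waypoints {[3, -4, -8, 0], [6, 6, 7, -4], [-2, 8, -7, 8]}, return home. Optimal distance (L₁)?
124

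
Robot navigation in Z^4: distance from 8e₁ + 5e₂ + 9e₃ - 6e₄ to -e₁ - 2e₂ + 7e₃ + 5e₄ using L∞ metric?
11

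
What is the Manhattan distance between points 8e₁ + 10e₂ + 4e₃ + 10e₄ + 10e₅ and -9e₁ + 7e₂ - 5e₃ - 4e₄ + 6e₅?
47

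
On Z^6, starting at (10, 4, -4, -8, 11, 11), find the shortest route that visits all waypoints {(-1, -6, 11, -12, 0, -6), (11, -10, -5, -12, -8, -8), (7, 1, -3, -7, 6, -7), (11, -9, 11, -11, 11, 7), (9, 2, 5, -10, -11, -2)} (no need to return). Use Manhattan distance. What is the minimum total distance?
184
(one optimal route: (10, 4, -4, -8, 11, 11) → (7, 1, -3, -7, 6, -7) → (11, -10, -5, -12, -8, -8) → (9, 2, 5, -10, -11, -2) → (-1, -6, 11, -12, 0, -6) → (11, -9, 11, -11, 11, 7))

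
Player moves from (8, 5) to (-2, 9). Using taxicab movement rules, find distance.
14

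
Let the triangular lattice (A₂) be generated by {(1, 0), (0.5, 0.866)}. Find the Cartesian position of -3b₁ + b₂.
(-2.5, 0.866)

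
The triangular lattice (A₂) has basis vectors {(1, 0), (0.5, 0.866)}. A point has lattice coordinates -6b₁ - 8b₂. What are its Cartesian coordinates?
(-10, -6.928)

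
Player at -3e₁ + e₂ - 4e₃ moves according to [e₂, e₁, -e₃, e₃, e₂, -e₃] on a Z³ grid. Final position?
(-2, 3, -5)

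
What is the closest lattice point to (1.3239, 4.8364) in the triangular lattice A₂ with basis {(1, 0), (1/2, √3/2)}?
(1, 5.196)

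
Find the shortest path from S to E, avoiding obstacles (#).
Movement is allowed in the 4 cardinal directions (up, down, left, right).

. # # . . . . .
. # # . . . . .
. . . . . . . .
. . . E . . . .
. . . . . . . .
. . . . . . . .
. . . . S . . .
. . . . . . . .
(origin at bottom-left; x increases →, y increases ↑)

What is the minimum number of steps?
4
(one shortest path: (4, 1) → (3, 1) → (3, 2) → (3, 3) → (3, 4))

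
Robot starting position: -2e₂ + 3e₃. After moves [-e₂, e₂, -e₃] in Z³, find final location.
(0, -2, 2)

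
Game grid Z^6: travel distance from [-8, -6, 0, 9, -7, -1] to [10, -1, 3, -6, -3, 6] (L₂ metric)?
25.4558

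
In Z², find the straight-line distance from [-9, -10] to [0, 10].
21.9317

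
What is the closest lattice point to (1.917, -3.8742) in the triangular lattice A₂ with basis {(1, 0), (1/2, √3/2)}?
(2, -3.464)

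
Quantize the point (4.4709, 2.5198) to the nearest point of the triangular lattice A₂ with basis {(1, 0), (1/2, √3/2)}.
(4.5, 2.598)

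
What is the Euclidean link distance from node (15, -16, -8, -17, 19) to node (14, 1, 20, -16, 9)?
34.2783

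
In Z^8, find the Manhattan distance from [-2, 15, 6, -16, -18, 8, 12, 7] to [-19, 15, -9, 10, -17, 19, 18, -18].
101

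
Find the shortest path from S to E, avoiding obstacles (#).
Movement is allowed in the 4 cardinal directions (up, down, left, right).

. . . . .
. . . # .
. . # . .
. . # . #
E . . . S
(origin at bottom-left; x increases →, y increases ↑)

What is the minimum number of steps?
4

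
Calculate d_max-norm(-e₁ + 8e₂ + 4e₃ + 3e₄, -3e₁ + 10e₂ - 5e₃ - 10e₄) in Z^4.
13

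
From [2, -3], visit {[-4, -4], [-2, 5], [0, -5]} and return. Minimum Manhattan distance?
32
(one optimal route: (2, -3) → (-2, 5) → (-4, -4) → (0, -5) → (2, -3))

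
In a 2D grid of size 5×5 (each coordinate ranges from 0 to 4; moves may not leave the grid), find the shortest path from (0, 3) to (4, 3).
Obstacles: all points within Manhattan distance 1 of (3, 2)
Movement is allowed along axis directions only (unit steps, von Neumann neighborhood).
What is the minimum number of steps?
6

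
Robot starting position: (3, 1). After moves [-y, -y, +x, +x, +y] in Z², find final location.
(5, 0)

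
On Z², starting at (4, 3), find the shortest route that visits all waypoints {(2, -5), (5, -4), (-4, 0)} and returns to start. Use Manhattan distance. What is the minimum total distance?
34
(one optimal route: (4, 3) → (5, -4) → (2, -5) → (-4, 0) → (4, 3))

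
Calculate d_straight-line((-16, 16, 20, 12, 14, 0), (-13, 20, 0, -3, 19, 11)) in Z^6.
28.2135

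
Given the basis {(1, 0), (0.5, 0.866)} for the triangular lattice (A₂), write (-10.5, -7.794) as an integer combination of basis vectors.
-6b₁ - 9b₂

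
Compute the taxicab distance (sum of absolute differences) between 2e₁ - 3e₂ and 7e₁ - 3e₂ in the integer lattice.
5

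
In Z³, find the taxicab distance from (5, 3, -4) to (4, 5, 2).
9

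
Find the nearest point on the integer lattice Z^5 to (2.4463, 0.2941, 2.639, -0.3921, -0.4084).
(2, 0, 3, 0, 0)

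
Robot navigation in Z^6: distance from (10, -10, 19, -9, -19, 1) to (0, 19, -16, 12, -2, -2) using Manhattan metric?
115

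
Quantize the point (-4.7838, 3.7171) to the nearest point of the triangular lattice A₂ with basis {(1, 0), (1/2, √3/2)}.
(-5, 3.464)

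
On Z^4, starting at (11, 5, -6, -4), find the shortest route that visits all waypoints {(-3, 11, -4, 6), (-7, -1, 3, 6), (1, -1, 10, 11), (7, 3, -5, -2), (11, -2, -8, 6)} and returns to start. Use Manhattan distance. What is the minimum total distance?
132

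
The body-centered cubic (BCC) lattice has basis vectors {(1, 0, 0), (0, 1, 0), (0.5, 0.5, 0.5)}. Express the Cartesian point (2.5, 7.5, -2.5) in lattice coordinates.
5b₁ + 10b₂ - 5b₃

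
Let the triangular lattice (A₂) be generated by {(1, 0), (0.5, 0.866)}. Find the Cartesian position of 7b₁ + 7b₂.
(10.5, 6.062)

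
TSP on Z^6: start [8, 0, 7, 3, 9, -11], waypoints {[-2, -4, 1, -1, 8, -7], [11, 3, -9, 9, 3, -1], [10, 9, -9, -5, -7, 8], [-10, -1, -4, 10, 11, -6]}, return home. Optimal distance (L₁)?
214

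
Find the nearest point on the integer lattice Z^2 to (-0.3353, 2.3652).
(0, 2)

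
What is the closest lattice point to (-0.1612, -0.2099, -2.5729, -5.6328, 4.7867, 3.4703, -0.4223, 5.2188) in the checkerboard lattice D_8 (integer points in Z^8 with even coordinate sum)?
(0, 0, -3, -6, 5, 3, 0, 5)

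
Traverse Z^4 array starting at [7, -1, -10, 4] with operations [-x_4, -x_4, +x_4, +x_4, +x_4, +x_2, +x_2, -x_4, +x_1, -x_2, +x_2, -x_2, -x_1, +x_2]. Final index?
(7, 1, -10, 4)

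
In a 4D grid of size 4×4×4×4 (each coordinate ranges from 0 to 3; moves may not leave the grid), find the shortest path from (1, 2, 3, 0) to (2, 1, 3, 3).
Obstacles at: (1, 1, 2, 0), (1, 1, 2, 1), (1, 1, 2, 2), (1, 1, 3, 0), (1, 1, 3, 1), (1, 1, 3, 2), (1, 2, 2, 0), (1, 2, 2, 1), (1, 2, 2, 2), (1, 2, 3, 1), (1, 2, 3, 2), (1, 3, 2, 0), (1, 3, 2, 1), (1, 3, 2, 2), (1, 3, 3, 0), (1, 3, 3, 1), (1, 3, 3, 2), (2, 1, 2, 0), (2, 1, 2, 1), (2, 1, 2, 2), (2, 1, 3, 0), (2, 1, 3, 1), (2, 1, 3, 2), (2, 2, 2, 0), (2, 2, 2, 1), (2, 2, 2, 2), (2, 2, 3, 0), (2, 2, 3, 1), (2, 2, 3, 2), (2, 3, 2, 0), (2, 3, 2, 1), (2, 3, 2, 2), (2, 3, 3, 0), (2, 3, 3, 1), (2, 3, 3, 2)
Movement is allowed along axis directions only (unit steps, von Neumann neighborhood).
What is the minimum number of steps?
7
(one shortest path: (1, 2, 3, 0) → (0, 2, 3, 0) → (0, 1, 3, 0) → (0, 1, 3, 1) → (0, 1, 3, 2) → (0, 1, 3, 3) → (1, 1, 3, 3) → (2, 1, 3, 3))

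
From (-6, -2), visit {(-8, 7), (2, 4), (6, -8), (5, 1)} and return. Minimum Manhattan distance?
58
(one optimal route: (-6, -2) → (-8, 7) → (2, 4) → (5, 1) → (6, -8) → (-6, -2))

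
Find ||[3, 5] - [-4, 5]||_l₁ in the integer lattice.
7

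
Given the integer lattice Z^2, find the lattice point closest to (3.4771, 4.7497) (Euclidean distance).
(3, 5)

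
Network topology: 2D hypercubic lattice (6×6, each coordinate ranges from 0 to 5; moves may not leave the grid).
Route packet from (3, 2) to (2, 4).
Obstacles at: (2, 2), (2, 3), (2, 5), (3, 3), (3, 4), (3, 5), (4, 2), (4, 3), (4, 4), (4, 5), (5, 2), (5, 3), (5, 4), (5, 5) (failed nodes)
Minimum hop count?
7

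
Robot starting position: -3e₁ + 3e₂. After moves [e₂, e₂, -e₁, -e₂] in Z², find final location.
(-4, 4)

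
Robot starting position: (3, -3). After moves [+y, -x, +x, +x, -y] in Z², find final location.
(4, -3)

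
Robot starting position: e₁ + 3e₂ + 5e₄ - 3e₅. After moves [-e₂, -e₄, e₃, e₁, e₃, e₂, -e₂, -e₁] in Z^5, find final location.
(1, 2, 2, 4, -3)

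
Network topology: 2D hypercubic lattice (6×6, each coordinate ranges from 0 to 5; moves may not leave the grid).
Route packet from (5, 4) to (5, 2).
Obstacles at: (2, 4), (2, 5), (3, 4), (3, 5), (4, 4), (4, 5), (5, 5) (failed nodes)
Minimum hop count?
2
(one shortest path: (5, 4) → (5, 3) → (5, 2))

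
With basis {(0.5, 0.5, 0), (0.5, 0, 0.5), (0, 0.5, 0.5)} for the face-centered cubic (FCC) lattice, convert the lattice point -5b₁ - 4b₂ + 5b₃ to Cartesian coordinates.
(-4.5, 0, 0.5)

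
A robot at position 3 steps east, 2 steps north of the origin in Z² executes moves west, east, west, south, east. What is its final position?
(3, 1)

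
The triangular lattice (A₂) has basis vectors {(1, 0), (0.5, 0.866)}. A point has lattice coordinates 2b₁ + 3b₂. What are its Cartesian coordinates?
(3.5, 2.598)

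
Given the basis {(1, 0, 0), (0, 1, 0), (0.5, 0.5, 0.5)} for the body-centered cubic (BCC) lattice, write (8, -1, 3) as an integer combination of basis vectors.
5b₁ - 4b₂ + 6b₃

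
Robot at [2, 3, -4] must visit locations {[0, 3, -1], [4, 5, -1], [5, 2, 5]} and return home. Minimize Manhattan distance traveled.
34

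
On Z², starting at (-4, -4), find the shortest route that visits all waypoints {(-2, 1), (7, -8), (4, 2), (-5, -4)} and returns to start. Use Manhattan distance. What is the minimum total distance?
44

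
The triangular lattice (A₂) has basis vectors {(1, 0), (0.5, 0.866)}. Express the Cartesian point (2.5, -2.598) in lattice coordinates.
4b₁ - 3b₂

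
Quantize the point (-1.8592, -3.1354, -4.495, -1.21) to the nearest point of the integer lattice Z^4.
(-2, -3, -4, -1)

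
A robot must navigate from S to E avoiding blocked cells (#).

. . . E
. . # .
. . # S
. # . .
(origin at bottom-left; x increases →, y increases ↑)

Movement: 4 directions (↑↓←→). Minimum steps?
2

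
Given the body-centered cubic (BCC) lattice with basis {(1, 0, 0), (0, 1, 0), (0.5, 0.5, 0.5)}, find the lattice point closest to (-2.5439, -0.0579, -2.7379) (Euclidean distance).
(-2.5, -0.5, -2.5)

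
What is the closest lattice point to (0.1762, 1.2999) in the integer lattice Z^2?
(0, 1)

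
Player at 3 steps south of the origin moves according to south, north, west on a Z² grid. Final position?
(-1, -3)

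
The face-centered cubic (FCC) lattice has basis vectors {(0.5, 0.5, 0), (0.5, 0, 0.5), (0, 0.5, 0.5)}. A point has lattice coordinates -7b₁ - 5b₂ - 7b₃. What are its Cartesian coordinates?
(-6, -7, -6)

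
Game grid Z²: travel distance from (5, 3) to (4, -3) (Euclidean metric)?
6.08276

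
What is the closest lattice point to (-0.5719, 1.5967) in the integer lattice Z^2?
(-1, 2)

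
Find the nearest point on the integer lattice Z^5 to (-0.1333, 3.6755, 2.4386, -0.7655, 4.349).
(0, 4, 2, -1, 4)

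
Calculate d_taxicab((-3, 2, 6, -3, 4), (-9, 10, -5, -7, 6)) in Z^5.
31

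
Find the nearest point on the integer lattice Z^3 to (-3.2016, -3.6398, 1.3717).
(-3, -4, 1)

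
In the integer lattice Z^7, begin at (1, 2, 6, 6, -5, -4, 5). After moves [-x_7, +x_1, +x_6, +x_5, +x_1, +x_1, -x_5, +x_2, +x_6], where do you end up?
(4, 3, 6, 6, -5, -2, 4)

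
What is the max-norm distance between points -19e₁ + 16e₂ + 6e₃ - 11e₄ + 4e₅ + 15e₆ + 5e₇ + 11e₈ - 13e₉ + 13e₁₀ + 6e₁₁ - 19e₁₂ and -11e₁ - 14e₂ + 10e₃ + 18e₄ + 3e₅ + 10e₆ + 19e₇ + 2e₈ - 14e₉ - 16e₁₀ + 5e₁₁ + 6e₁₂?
30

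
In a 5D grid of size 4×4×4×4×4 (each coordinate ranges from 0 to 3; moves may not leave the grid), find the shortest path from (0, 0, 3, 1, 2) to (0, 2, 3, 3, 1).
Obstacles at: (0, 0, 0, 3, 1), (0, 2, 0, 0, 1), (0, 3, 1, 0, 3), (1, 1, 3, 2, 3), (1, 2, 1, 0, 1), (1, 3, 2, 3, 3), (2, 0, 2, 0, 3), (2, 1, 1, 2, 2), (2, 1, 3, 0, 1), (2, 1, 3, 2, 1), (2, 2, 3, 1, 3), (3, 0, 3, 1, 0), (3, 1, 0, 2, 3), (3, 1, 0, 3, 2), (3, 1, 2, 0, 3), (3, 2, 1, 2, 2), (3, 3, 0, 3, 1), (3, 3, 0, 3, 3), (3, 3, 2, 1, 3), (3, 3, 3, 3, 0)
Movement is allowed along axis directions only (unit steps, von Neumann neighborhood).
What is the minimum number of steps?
5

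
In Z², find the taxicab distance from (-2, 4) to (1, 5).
4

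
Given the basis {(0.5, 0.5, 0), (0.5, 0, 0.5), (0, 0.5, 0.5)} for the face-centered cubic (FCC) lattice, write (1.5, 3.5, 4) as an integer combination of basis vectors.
b₁ + 2b₂ + 6b₃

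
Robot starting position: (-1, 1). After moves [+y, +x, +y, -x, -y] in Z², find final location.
(-1, 2)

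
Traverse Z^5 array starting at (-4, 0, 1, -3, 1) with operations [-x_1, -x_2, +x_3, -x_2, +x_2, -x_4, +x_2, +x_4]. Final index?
(-5, 0, 2, -3, 1)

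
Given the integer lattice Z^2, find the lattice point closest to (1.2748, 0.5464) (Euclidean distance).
(1, 1)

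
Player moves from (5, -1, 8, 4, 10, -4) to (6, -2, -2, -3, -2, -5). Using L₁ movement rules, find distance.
32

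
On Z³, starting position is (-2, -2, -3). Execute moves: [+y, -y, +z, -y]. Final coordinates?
(-2, -3, -2)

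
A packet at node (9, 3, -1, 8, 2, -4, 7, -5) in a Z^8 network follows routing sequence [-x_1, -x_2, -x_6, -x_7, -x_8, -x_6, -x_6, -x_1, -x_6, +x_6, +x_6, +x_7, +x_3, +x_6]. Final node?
(7, 2, 0, 8, 2, -5, 7, -6)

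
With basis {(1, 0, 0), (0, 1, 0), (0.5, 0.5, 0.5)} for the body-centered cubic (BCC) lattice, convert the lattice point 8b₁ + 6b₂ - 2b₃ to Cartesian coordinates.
(7, 5, -1)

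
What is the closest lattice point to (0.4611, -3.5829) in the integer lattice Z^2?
(0, -4)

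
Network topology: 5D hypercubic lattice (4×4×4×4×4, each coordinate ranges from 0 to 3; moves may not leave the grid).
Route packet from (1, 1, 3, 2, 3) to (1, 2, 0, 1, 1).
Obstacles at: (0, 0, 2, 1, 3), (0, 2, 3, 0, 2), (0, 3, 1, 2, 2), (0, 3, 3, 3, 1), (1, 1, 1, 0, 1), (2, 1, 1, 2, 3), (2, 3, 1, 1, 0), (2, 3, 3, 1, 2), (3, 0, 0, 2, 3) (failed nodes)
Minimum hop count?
7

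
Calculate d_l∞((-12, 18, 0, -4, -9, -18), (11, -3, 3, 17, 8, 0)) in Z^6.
23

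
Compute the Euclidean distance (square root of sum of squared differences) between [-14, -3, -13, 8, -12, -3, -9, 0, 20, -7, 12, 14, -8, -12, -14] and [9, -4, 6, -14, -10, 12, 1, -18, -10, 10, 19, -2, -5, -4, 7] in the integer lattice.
63.5295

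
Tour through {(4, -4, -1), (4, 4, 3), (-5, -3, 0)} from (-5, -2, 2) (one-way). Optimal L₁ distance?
26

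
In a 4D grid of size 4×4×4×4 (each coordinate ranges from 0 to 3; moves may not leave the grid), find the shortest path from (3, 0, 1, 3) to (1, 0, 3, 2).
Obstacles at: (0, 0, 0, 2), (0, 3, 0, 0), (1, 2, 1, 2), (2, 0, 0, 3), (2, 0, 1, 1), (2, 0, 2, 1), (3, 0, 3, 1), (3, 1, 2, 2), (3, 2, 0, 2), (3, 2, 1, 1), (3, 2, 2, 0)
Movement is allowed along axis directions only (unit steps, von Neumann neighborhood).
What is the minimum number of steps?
5
(one shortest path: (3, 0, 1, 3) → (2, 0, 1, 3) → (1, 0, 1, 3) → (1, 0, 2, 3) → (1, 0, 3, 3) → (1, 0, 3, 2))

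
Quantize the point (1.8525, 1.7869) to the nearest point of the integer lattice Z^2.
(2, 2)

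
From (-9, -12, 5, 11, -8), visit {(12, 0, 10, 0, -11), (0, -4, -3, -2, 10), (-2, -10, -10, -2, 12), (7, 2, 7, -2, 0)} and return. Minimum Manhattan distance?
182
(one optimal route: (-9, -12, 5, 11, -8) → (12, 0, 10, 0, -11) → (7, 2, 7, -2, 0) → (0, -4, -3, -2, 10) → (-2, -10, -10, -2, 12) → (-9, -12, 5, 11, -8))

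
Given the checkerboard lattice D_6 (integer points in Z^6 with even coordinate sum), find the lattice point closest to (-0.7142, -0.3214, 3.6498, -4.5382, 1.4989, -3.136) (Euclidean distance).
(-1, 0, 4, -5, 1, -3)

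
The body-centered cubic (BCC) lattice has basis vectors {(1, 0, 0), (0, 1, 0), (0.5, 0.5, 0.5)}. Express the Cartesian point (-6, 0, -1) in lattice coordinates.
-5b₁ + b₂ - 2b₃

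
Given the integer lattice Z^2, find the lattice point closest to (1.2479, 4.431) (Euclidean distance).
(1, 4)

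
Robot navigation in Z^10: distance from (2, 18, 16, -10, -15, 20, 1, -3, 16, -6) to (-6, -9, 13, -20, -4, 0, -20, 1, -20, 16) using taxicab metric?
162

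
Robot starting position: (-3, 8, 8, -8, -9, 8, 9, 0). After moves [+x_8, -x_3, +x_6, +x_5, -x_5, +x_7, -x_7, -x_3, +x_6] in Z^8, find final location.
(-3, 8, 6, -8, -9, 10, 9, 1)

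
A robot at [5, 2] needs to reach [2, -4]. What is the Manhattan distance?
9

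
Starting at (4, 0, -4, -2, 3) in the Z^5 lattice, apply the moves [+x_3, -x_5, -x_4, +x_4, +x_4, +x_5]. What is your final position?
(4, 0, -3, -1, 3)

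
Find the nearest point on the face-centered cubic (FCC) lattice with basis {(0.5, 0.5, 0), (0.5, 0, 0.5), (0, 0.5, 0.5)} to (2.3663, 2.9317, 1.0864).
(2, 3, 1)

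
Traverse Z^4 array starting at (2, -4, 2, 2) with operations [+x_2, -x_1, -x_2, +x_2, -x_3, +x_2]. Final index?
(1, -2, 1, 2)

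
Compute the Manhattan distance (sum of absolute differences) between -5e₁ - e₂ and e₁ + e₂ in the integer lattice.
8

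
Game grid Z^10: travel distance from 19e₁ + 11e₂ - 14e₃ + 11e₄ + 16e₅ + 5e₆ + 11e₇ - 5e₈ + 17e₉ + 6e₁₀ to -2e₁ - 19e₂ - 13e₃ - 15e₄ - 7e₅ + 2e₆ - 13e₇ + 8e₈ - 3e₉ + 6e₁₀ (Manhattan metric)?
161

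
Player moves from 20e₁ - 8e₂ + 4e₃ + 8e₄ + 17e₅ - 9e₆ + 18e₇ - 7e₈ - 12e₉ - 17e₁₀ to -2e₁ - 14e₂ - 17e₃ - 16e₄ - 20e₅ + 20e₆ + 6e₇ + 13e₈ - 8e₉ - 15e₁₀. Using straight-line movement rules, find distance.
65.6582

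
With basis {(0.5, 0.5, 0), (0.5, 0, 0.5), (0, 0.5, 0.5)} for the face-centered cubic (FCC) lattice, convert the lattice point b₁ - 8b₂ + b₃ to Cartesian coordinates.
(-3.5, 1, -3.5)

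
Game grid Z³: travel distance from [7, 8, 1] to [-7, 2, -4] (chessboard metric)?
14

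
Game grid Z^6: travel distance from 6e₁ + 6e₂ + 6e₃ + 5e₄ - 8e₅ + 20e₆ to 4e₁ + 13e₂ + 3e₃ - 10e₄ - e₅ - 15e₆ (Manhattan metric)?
69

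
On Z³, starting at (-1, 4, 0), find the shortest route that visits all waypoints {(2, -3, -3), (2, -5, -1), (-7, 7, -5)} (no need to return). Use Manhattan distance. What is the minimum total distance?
38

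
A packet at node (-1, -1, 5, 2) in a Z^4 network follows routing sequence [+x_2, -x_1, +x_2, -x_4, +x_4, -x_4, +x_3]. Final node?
(-2, 1, 6, 1)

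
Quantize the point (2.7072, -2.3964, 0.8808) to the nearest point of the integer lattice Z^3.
(3, -2, 1)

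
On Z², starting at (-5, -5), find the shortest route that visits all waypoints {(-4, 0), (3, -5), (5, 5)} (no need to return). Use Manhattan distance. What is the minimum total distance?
30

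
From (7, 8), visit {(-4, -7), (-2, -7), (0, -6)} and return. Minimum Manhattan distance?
52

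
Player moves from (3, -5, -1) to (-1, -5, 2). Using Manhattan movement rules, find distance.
7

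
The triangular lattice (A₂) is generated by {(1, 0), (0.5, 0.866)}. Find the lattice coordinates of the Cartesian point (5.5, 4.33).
3b₁ + 5b₂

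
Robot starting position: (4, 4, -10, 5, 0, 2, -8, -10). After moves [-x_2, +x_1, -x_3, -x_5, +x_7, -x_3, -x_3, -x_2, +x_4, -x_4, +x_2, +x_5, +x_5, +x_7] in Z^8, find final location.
(5, 3, -13, 5, 1, 2, -6, -10)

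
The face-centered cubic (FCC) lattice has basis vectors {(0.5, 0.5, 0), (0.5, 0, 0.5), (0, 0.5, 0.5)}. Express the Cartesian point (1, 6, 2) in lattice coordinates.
5b₁ - 3b₂ + 7b₃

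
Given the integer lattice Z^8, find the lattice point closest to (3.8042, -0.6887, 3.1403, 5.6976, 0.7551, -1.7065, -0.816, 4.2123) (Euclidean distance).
(4, -1, 3, 6, 1, -2, -1, 4)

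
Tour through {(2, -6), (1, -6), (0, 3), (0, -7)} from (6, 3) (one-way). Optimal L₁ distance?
19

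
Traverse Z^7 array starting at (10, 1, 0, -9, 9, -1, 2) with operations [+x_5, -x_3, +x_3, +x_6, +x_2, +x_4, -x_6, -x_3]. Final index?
(10, 2, -1, -8, 10, -1, 2)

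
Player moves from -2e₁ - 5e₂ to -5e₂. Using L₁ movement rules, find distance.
2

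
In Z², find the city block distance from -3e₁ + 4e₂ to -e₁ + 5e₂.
3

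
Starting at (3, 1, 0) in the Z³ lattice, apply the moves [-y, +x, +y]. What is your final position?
(4, 1, 0)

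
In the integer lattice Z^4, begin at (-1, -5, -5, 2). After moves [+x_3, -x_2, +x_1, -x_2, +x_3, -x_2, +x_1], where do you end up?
(1, -8, -3, 2)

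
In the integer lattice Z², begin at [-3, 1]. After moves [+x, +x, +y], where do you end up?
(-1, 2)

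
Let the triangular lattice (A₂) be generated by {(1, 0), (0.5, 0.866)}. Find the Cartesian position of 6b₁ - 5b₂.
(3.5, -4.33)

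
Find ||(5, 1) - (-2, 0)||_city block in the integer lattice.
8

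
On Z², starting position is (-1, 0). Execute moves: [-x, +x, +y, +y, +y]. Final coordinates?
(-1, 3)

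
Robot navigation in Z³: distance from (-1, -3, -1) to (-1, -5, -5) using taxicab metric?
6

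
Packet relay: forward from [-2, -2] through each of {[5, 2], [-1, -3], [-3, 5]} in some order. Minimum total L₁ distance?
23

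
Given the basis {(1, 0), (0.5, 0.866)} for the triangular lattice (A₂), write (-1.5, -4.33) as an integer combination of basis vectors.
b₁ - 5b₂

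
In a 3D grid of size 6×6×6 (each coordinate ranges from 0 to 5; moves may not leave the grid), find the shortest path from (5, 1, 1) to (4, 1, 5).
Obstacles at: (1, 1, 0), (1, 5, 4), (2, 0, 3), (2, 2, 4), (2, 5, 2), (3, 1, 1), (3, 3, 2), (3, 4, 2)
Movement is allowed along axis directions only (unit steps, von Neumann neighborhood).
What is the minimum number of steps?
5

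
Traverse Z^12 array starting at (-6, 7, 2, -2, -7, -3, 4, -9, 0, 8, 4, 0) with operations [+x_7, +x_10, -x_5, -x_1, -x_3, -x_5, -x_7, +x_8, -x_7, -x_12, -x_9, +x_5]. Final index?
(-7, 7, 1, -2, -8, -3, 3, -8, -1, 9, 4, -1)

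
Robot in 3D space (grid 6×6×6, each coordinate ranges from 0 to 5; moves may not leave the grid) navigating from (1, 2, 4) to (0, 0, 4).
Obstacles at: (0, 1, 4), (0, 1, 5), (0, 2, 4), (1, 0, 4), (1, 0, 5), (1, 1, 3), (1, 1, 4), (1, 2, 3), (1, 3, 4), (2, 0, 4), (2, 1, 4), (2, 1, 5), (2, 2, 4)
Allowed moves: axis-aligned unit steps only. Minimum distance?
9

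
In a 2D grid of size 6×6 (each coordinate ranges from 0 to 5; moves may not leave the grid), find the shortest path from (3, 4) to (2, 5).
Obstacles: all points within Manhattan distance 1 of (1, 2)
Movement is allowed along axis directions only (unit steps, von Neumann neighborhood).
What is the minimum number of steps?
2
(one shortest path: (3, 4) → (2, 4) → (2, 5))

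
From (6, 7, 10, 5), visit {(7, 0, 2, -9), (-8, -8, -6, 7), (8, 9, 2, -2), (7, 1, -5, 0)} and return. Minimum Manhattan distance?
132
(one optimal route: (6, 7, 10, 5) → (-8, -8, -6, 7) → (7, 1, -5, 0) → (7, 0, 2, -9) → (8, 9, 2, -2) → (6, 7, 10, 5))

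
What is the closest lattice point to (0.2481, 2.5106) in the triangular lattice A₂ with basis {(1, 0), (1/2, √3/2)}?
(0.5, 2.598)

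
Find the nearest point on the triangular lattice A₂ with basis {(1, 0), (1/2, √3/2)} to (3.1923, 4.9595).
(3, 5.196)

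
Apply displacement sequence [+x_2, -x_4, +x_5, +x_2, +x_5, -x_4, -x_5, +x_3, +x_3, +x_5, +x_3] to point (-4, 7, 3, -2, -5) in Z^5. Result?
(-4, 9, 6, -4, -3)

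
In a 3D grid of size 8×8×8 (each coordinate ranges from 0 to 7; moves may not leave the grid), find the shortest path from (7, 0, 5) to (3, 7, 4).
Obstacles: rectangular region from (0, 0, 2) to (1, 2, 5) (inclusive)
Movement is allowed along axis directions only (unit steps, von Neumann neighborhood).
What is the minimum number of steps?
12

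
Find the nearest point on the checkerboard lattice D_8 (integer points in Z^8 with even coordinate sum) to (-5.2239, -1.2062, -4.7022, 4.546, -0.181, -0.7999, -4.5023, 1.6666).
(-5, -1, -5, 5, 0, -1, -5, 2)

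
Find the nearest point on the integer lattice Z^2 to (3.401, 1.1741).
(3, 1)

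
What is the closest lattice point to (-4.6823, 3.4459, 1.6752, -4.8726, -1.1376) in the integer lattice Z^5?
(-5, 3, 2, -5, -1)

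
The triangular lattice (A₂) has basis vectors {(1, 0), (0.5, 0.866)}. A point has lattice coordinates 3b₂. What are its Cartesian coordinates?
(1.5, 2.598)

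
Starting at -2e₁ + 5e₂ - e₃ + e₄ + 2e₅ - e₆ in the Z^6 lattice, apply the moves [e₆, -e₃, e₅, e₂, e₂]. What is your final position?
(-2, 7, -2, 1, 3, 0)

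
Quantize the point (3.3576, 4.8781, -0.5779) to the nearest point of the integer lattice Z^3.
(3, 5, -1)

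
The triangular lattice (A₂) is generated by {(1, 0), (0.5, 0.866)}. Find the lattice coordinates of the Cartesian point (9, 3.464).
7b₁ + 4b₂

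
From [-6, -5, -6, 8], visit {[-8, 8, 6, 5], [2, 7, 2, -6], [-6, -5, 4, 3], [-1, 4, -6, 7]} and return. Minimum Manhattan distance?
102
(one optimal route: (-6, -5, -6, 8) → (-6, -5, 4, 3) → (-8, 8, 6, 5) → (2, 7, 2, -6) → (-1, 4, -6, 7) → (-6, -5, -6, 8))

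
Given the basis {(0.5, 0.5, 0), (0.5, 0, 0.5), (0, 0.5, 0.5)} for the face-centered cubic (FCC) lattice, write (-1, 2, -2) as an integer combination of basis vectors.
3b₁ - 5b₂ + b₃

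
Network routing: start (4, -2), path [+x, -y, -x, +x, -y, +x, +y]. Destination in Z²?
(6, -3)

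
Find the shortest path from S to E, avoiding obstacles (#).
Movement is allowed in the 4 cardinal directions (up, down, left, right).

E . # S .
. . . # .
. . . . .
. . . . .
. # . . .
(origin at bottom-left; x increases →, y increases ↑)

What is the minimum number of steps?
9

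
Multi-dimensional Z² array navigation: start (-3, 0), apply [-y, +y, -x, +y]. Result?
(-4, 1)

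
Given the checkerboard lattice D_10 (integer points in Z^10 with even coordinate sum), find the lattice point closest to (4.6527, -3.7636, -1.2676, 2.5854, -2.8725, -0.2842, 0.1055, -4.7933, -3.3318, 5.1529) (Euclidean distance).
(5, -4, -1, 2, -3, 0, 0, -5, -3, 5)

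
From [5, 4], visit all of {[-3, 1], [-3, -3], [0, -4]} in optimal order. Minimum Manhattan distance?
19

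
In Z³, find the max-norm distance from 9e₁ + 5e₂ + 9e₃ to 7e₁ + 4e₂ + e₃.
8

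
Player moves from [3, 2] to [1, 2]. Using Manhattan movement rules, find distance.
2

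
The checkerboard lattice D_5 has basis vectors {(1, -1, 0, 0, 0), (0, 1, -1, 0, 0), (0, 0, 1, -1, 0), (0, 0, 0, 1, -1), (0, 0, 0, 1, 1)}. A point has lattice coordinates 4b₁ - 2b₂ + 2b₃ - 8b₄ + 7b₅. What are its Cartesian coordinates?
(4, -6, 4, -3, 15)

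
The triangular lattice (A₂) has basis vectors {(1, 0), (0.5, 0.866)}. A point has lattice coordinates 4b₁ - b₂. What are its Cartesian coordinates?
(3.5, -0.866)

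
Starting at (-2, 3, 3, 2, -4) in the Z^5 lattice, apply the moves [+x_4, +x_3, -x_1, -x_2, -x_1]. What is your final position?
(-4, 2, 4, 3, -4)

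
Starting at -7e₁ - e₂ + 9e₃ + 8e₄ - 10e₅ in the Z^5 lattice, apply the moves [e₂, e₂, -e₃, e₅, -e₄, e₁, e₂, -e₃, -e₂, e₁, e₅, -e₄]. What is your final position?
(-5, 1, 7, 6, -8)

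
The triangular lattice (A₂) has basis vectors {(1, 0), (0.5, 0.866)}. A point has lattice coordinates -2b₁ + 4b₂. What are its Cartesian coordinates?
(0, 3.464)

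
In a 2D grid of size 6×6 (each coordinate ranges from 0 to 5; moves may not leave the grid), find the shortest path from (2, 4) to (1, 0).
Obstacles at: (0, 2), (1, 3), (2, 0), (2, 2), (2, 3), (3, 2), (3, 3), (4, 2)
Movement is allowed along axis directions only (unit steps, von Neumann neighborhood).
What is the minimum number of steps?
11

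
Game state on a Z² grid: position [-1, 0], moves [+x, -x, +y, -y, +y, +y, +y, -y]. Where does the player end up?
(-1, 2)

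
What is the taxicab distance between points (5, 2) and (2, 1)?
4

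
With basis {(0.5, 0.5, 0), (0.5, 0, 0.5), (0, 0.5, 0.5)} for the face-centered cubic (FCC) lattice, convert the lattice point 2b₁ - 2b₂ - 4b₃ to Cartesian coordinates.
(0, -1, -3)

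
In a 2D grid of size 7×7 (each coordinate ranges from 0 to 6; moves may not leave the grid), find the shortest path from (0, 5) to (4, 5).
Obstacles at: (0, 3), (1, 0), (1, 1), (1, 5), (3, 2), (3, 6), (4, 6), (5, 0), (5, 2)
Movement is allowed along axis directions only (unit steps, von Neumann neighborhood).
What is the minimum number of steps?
6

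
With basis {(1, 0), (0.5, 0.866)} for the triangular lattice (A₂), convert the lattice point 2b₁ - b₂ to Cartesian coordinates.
(1.5, -0.866)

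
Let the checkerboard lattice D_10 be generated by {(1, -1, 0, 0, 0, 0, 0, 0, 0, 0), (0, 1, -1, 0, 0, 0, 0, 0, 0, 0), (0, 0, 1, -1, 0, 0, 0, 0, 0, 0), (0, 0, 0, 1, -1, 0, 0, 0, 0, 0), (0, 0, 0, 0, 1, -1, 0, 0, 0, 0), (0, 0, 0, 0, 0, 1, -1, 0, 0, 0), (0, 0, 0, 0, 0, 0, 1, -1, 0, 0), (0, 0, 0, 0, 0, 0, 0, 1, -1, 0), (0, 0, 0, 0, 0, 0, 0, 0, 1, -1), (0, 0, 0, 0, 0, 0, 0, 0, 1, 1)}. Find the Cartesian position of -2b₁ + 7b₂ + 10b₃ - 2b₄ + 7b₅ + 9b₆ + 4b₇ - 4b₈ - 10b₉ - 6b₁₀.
(-2, 9, 3, -12, 9, 2, -5, -8, -12, 4)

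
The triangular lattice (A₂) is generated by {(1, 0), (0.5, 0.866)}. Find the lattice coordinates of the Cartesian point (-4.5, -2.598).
-3b₁ - 3b₂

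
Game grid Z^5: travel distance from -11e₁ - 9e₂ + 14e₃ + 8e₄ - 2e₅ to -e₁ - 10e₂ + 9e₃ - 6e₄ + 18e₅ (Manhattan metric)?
50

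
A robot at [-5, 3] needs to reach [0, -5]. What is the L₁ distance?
13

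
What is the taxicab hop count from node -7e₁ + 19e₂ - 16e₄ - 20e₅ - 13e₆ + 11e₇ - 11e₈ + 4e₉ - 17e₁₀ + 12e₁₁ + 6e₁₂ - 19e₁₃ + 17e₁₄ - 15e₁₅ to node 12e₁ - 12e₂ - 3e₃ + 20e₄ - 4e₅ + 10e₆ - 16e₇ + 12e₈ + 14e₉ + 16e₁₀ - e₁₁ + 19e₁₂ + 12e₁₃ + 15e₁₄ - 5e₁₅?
290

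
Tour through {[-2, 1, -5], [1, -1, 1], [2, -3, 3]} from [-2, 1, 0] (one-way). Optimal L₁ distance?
21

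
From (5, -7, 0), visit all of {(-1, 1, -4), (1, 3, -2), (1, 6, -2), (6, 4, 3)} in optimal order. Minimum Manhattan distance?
36
(one optimal route: (5, -7, 0) → (6, 4, 3) → (1, 6, -2) → (1, 3, -2) → (-1, 1, -4))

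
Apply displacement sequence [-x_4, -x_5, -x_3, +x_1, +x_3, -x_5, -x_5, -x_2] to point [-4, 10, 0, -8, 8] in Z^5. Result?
(-3, 9, 0, -9, 5)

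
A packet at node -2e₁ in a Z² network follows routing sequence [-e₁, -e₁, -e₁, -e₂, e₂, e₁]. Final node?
(-4, 0)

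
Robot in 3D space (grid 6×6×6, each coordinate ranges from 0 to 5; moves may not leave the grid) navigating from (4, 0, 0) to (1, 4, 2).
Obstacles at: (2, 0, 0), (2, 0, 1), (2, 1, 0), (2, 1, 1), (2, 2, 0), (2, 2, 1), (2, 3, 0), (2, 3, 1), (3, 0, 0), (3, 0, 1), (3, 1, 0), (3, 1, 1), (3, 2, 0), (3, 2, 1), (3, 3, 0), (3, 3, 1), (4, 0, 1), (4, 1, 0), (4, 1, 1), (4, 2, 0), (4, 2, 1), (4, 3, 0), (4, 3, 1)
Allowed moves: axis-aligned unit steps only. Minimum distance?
11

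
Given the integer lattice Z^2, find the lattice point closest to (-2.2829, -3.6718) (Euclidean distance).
(-2, -4)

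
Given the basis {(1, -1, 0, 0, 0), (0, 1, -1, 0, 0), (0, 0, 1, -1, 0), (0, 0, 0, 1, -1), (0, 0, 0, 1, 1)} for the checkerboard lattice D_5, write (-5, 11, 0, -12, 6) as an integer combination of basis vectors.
-5b₁ + 6b₂ + 6b₃ - 6b₄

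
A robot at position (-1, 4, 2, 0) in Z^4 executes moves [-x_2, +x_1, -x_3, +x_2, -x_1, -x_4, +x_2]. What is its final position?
(-1, 5, 1, -1)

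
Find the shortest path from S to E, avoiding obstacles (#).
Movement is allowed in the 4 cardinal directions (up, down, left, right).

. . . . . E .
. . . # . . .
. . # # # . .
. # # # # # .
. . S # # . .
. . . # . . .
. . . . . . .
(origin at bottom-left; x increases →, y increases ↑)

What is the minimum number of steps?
11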